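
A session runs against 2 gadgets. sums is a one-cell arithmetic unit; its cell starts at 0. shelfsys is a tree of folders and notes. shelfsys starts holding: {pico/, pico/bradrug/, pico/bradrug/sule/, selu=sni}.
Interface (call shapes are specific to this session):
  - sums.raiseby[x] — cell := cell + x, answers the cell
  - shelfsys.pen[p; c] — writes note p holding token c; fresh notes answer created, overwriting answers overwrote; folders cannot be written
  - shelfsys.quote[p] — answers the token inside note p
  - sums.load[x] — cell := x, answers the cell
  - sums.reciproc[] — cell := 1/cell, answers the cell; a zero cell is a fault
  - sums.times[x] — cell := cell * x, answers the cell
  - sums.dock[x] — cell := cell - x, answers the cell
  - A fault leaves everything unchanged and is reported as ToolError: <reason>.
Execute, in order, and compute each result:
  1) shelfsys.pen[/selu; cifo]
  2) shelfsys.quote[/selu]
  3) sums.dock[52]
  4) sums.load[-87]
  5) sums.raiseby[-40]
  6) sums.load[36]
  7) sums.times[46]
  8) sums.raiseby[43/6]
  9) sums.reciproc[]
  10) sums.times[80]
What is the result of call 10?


Answer: 480/9979

Derivation:
Now I run pen passing /selu, cifo, and get overwrote.
Next I call quote passing /selu, → cifo.
Then dock passing 52, yielding -52.
Then load passing -87, — result: -87.
Invoking raiseby passing -40, yielding -127.
I use load passing 36, giving 36.
Using times passing 46, which returns 1656.
Calling raiseby passing 43/6, and see 9979/6.
I try reciproc, — result: 6/9979.
I use times passing 80, and get 480/9979.


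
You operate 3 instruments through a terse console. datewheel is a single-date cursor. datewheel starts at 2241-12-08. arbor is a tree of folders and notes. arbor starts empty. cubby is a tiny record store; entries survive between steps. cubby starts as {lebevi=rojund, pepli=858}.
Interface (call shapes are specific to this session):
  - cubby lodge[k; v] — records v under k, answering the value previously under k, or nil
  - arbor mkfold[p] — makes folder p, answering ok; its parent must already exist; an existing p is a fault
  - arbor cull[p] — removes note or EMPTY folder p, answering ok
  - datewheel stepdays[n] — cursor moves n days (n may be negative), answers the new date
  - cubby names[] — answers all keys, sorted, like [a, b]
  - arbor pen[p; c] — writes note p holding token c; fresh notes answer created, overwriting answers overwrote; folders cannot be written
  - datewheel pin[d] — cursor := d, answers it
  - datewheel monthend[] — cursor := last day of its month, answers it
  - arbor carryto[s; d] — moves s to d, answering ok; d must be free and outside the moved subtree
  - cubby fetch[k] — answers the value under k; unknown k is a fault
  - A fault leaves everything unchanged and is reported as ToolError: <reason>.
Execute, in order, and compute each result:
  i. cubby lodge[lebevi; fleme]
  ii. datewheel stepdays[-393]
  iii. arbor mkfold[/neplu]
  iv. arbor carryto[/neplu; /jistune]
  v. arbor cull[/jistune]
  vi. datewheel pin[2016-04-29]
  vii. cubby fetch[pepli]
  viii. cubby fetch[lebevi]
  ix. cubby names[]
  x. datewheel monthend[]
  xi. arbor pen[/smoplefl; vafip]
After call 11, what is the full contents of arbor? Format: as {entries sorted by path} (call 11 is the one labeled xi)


! cubby lodge(k='lebevi', v='fleme') : rojund
! datewheel stepdays(n='-393') : 2240-11-10
! arbor mkfold(p='/neplu') : ok
! arbor carryto(s='/neplu', d='/jistune') : ok
! arbor cull(p='/jistune') : ok
! datewheel pin(d='2016-04-29') : 2016-04-29
! cubby fetch(k='pepli') : 858
! cubby fetch(k='lebevi') : fleme
! cubby names() : [lebevi, pepli]
! datewheel monthend() : 2016-04-30
! arbor pen(p='/smoplefl', c='vafip') : created

Answer: {smoplefl=vafip}


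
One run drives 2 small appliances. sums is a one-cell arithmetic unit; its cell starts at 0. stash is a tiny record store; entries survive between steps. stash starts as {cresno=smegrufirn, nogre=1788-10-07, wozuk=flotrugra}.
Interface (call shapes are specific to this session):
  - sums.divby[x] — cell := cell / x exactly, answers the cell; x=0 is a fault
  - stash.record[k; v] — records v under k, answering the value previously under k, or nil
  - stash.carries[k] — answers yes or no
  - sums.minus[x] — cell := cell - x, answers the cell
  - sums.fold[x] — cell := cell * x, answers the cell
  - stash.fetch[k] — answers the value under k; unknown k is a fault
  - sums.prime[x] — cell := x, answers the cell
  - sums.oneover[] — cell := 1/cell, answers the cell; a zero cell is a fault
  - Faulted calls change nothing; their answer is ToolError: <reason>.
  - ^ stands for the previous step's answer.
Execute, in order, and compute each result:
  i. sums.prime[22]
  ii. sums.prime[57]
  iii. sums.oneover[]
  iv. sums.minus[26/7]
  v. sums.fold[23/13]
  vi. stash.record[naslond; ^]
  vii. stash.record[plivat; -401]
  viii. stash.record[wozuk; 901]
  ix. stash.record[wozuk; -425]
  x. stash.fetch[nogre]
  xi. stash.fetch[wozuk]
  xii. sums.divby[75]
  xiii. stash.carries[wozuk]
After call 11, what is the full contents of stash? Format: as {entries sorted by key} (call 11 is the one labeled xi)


I call sums.prime with x='22', giving 22.
I invoke sums.prime with x='57', giving 57.
I run sums.oneover(), and get 1/57.
I invoke sums.minus with x='26/7', → -1475/399.
Now I run sums.fold with x='23/13', and get -33925/5187.
Next I call stash.record with k='naslond', v='^': nil.
Calling stash.record with k='plivat', v='-401', and see nil.
I use stash.record with k='wozuk', v='901': flotrugra.
I call stash.record with k='wozuk', v='-425', and observe 901.
Next I call stash.fetch with k='nogre', giving 1788-10-07.
I run stash.fetch with k='wozuk', and observe -425.
I invoke sums.divby with x='75', and observe -1357/15561.
I run stash.carries with k='wozuk', — result: yes.

Answer: {cresno=smegrufirn, naslond=-33925/5187, nogre=1788-10-07, plivat=-401, wozuk=-425}


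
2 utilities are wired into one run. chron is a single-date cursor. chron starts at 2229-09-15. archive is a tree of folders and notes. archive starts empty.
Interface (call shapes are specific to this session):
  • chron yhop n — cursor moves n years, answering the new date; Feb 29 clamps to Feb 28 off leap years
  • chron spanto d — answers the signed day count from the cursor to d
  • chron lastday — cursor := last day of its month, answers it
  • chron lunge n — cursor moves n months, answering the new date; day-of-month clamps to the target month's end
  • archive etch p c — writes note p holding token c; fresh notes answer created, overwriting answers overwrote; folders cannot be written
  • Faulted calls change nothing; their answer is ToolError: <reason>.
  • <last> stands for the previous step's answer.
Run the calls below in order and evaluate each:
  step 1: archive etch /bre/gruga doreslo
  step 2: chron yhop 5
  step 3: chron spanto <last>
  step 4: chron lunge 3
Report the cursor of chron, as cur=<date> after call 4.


>>> archive etch p: /bre/gruga c: doreslo
= ToolError: no parent
>>> chron yhop n: 5
= 2234-09-15
>>> chron spanto d: <last>
= 0
>>> chron lunge n: 3
= 2234-12-15

Answer: cur=2234-12-15


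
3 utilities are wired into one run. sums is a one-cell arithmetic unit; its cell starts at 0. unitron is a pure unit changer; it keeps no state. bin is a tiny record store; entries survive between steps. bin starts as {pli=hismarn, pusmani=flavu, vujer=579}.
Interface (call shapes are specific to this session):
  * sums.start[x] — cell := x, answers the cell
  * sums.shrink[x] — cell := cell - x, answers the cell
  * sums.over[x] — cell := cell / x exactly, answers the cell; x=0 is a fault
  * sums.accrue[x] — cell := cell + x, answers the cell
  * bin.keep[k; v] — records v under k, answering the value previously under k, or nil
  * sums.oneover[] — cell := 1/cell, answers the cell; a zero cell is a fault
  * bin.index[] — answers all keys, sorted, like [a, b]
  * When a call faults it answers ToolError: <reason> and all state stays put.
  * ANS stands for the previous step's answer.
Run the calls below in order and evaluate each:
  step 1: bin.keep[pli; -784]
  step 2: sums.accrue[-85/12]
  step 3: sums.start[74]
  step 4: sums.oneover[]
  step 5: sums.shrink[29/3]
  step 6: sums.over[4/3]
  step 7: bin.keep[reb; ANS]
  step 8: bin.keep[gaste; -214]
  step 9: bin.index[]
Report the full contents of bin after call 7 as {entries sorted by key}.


Answer: {pli=-784, pusmani=flavu, reb=-2143/296, vujer=579}

Derivation:
·→ keep(k='pli', v='-784')
·← hismarn
·→ accrue(x='-85/12')
·← -85/12
·→ start(x='74')
·← 74
·→ oneover()
·← 1/74
·→ shrink(x='29/3')
·← -2143/222
·→ over(x='4/3')
·← -2143/296
·→ keep(k='reb', v='ANS')
·← nil
·→ keep(k='gaste', v='-214')
·← nil
·→ index()
·← [gaste, pli, pusmani, reb, vujer]


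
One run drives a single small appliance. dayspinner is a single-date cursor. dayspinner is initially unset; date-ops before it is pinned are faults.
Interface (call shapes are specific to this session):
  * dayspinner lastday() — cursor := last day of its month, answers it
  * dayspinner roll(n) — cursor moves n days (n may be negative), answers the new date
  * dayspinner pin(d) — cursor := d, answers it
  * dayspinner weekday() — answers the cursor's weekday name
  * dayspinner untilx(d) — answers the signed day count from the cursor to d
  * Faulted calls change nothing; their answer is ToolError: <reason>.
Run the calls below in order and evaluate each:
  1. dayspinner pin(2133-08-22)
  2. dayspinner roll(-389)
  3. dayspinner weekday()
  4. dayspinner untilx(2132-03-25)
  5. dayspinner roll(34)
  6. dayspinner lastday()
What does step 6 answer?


Answer: 2132-09-30

Derivation:
Now I run dayspinner pin passing 2133-08-22, and get 2133-08-22.
Then dayspinner roll passing -389, and get 2132-07-29.
I try dayspinner weekday(), which returns Tuesday.
I use dayspinner untilx passing 2132-03-25, and observe -126.
I use dayspinner roll passing 34, giving 2132-09-01.
I use dayspinner lastday(): 2132-09-30.


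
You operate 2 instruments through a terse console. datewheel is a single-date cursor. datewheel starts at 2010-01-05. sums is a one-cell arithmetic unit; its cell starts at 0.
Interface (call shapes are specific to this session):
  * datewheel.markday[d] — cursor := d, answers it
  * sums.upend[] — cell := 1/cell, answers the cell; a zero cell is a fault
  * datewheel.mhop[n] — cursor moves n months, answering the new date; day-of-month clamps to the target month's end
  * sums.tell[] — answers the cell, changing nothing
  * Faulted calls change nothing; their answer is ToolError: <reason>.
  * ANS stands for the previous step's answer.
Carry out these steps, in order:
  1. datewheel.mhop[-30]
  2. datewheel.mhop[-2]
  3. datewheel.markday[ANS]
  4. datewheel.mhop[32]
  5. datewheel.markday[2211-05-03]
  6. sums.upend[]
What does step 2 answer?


Answer: 2007-05-05

Derivation:
I invoke mhop with n=-30, and observe 2007-07-05.
I try mhop with n=-2, and observe 2007-05-05.
I call markday with d=ANS, yielding 2007-05-05.
I call mhop with n=32, which returns 2010-01-05.
Using markday with d=2211-05-03, yielding 2211-05-03.
I invoke upend(), giving ToolError: reciprocal of zero.


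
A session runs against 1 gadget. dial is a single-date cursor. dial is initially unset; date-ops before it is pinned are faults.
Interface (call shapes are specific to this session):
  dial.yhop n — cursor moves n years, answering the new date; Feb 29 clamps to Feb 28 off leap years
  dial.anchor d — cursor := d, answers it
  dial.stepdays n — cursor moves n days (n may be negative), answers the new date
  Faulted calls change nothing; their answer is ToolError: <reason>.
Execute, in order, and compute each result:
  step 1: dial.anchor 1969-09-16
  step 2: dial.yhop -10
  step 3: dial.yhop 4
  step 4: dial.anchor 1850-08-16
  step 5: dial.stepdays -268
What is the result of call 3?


Answer: 1963-09-16

Derivation:
[in] dial.anchor d→1969-09-16
= 1969-09-16
[in] dial.yhop n→-10
= 1959-09-16
[in] dial.yhop n→4
= 1963-09-16
[in] dial.anchor d→1850-08-16
= 1850-08-16
[in] dial.stepdays n→-268
= 1849-11-21


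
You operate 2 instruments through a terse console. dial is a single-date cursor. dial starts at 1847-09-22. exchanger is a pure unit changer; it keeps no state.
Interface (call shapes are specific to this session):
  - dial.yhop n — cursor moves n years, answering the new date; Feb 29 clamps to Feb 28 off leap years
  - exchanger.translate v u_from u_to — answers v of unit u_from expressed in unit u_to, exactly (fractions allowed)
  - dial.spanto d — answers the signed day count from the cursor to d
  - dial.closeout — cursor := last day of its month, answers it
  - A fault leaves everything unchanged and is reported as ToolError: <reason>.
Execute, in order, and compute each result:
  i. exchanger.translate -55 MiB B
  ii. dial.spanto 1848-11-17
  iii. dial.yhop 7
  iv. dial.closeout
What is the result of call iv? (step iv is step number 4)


// exchanger.translate(v='-55', u_from='MiB', u_to='B') -> -57671680
// dial.spanto(d='1848-11-17') -> 422
// dial.yhop(n='7') -> 1854-09-22
// dial.closeout() -> 1854-09-30

Answer: 1854-09-30


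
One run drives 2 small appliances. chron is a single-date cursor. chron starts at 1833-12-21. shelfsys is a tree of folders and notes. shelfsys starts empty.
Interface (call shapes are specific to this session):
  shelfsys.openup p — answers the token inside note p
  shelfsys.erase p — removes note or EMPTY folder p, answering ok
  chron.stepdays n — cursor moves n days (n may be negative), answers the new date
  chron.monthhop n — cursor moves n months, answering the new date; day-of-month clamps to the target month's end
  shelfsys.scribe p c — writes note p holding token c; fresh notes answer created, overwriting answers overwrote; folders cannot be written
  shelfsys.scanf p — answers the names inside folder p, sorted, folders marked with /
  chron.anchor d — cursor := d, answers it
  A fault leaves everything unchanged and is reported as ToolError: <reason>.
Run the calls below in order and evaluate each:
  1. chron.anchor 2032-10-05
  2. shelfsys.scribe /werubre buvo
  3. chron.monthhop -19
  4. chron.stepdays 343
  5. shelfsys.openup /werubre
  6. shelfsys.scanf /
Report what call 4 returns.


% 1. chron.anchor(d→2032-10-05) ~> 2032-10-05
% 2. shelfsys.scribe(p→/werubre, c→buvo) ~> created
% 3. chron.monthhop(n→-19) ~> 2031-03-05
% 4. chron.stepdays(n→343) ~> 2032-02-11
% 5. shelfsys.openup(p→/werubre) ~> buvo
% 6. shelfsys.scanf(p→/) ~> [werubre]

Answer: 2032-02-11


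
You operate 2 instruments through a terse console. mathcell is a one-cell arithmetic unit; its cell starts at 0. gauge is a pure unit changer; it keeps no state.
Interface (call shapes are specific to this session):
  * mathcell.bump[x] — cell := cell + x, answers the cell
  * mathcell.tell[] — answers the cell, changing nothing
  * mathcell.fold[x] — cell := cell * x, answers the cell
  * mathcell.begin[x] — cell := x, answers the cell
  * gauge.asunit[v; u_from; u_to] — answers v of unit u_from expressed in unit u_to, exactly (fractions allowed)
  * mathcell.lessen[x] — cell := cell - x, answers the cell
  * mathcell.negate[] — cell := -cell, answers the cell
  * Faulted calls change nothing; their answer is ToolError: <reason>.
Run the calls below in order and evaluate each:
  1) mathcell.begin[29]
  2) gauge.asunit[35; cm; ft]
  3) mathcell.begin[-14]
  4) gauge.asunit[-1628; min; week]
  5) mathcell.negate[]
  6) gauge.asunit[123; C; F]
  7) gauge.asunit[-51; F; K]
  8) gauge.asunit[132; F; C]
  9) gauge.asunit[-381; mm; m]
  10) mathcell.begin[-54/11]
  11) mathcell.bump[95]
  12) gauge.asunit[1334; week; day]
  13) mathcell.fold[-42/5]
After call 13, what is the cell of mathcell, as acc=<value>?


Answer: acc=-41622/55

Derivation:
==> mathcell.begin(x='29')
<== 29
==> gauge.asunit(v='35', u_from='cm', u_to='ft')
<== 875/762
==> mathcell.begin(x='-14')
<== -14
==> gauge.asunit(v='-1628', u_from='min', u_to='week')
<== -407/2520
==> mathcell.negate()
<== 14
==> gauge.asunit(v='123', u_from='C', u_to='F')
<== 1267/5
==> gauge.asunit(v='-51', u_from='F', u_to='K')
<== 40867/180
==> gauge.asunit(v='132', u_from='F', u_to='C')
<== 500/9
==> gauge.asunit(v='-381', u_from='mm', u_to='m')
<== -381/1000
==> mathcell.begin(x='-54/11')
<== -54/11
==> mathcell.bump(x='95')
<== 991/11
==> gauge.asunit(v='1334', u_from='week', u_to='day')
<== 9338
==> mathcell.fold(x='-42/5')
<== -41622/55


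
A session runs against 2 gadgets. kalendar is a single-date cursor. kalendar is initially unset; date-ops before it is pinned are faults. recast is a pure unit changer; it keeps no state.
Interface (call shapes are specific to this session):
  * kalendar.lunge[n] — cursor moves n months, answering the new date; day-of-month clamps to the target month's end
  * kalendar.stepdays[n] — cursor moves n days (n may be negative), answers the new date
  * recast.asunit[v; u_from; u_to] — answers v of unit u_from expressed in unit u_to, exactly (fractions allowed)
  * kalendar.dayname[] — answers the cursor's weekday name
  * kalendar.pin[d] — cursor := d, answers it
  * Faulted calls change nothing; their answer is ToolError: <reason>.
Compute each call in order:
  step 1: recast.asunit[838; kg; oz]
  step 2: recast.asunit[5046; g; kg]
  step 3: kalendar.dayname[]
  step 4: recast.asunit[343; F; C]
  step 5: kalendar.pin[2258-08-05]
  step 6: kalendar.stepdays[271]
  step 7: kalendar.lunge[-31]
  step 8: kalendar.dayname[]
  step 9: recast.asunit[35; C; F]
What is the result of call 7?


·→ recast.asunit(v=838, u_from=kg, u_to=oz)
·← 1340800000000/45359237
·→ recast.asunit(v=5046, u_from=g, u_to=kg)
·← 2523/500
·→ kalendar.dayname()
·← ToolError: no date set
·→ recast.asunit(v=343, u_from=F, u_to=C)
·← 1555/9
·→ kalendar.pin(d=2258-08-05)
·← 2258-08-05
·→ kalendar.stepdays(n=271)
·← 2259-05-03
·→ kalendar.lunge(n=-31)
·← 2256-10-03
·→ kalendar.dayname()
·← Friday
·→ recast.asunit(v=35, u_from=C, u_to=F)
·← 95

Answer: 2256-10-03


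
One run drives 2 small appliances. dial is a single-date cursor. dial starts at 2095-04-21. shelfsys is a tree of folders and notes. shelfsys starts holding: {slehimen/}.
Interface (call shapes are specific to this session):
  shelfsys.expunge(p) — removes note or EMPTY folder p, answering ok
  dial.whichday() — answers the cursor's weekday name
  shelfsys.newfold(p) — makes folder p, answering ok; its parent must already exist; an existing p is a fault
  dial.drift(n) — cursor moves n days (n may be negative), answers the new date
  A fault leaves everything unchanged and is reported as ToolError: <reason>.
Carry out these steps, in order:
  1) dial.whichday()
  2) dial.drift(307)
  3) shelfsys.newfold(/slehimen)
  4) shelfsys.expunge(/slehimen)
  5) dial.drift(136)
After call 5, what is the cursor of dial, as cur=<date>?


→ dial.whichday()
← Thursday
→ dial.drift(n: 307)
← 2096-02-22
→ shelfsys.newfold(p: /slehimen)
← ToolError: exists
→ shelfsys.expunge(p: /slehimen)
← ok
→ dial.drift(n: 136)
← 2096-07-07

Answer: cur=2096-07-07


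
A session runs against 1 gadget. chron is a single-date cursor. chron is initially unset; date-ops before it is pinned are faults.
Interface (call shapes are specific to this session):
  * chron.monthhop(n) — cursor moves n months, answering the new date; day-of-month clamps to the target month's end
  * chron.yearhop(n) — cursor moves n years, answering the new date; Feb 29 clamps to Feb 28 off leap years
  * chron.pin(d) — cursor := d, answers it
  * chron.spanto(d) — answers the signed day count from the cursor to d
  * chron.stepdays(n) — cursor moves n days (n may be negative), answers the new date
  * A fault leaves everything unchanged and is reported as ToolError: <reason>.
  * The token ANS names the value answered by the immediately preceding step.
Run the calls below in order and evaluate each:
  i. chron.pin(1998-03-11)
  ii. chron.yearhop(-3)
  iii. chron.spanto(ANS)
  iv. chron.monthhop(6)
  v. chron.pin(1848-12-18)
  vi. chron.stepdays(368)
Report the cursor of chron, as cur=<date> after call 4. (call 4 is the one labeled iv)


==> chron.pin(1998-03-11)
<== 1998-03-11
==> chron.yearhop(-3)
<== 1995-03-11
==> chron.spanto(ANS)
<== 0
==> chron.monthhop(6)
<== 1995-09-11
==> chron.pin(1848-12-18)
<== 1848-12-18
==> chron.stepdays(368)
<== 1849-12-21

Answer: cur=1995-09-11


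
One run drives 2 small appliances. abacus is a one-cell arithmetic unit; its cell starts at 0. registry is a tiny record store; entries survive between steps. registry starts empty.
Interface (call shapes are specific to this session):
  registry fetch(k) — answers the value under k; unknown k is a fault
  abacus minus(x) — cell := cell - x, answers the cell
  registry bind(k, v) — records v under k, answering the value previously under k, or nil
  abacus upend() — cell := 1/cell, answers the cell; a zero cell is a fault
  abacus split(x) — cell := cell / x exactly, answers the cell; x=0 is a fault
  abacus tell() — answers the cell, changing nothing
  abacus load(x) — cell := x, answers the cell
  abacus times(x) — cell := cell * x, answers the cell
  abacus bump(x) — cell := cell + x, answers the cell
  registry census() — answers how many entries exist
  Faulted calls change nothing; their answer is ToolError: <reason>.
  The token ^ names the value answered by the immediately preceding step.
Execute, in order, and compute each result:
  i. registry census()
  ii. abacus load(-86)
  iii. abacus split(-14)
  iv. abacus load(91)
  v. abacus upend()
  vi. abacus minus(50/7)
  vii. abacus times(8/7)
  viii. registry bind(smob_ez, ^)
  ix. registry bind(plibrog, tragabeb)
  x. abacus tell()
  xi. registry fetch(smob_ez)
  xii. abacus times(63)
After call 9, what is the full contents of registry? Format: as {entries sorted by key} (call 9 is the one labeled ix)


Answer: {plibrog=tragabeb, smob_ez=-5192/637}

Derivation:
// 1. registry census() => 0
// 2. abacus load(x=-86) => -86
// 3. abacus split(x=-14) => 43/7
// 4. abacus load(x=91) => 91
// 5. abacus upend() => 1/91
// 6. abacus minus(x=50/7) => -649/91
// 7. abacus times(x=8/7) => -5192/637
// 8. registry bind(k=smob_ez, v=^) => nil
// 9. registry bind(k=plibrog, v=tragabeb) => nil
// 10. abacus tell() => -5192/637
// 11. registry fetch(k=smob_ez) => -5192/637
// 12. abacus times(x=63) => -46728/91


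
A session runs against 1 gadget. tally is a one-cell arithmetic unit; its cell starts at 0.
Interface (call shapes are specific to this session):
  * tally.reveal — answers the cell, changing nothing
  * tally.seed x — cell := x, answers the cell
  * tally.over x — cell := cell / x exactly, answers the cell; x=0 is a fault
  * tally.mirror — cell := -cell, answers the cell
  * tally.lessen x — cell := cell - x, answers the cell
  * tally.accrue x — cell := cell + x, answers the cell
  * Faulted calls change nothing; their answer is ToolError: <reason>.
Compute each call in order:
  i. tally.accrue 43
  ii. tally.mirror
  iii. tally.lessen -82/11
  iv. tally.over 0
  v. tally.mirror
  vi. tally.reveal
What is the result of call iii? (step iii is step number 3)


>> tally.accrue(x='43')
<< 43
>> tally.mirror()
<< -43
>> tally.lessen(x='-82/11')
<< -391/11
>> tally.over(x='0')
<< ToolError: division by zero
>> tally.mirror()
<< 391/11
>> tally.reveal()
<< 391/11

Answer: -391/11


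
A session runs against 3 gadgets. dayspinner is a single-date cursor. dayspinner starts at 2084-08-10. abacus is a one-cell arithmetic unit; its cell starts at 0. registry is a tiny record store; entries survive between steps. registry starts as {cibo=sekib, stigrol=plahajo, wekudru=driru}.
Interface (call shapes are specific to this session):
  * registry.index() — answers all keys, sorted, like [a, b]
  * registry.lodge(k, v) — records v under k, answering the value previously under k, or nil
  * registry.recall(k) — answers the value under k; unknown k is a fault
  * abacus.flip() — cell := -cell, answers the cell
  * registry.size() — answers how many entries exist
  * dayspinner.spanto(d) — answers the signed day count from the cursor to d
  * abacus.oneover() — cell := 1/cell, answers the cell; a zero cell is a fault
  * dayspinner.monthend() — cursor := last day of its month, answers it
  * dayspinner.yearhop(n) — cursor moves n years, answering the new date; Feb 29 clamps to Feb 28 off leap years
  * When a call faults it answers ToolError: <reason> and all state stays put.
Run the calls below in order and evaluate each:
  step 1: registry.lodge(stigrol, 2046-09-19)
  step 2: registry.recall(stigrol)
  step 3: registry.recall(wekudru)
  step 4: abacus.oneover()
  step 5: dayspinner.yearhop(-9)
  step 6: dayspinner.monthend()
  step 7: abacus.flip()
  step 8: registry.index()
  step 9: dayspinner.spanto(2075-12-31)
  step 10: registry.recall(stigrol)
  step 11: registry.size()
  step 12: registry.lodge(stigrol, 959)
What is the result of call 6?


# registry.lodge(k='stigrol', v='2046-09-19') ~> plahajo
# registry.recall(k='stigrol') ~> 2046-09-19
# registry.recall(k='wekudru') ~> driru
# abacus.oneover() ~> ToolError: reciprocal of zero
# dayspinner.yearhop(n='-9') ~> 2075-08-10
# dayspinner.monthend() ~> 2075-08-31
# abacus.flip() ~> 0
# registry.index() ~> [cibo, stigrol, wekudru]
# dayspinner.spanto(d='2075-12-31') ~> 122
# registry.recall(k='stigrol') ~> 2046-09-19
# registry.size() ~> 3
# registry.lodge(k='stigrol', v='959') ~> 2046-09-19

Answer: 2075-08-31


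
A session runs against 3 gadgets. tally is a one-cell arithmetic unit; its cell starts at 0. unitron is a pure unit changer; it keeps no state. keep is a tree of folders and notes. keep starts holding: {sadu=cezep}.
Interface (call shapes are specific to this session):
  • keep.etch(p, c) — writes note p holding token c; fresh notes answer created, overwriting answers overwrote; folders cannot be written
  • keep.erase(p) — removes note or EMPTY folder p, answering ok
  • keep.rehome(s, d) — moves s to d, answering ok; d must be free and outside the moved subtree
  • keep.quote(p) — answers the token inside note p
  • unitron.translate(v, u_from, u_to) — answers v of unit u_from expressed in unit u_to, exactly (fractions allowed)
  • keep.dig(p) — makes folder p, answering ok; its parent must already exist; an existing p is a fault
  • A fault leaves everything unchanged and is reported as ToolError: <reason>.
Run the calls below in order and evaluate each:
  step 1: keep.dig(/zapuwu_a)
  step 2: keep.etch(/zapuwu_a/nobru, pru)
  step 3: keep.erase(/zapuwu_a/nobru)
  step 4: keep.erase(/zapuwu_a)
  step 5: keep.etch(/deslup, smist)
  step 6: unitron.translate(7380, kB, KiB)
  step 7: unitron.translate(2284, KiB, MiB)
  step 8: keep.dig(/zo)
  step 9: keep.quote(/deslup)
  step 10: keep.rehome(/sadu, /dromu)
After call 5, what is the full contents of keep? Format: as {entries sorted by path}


Answer: {deslup=smist, sadu=cezep}

Derivation:
CALL keep.dig[p=/zapuwu_a]
RET  ok
CALL keep.etch[p=/zapuwu_a/nobru; c=pru]
RET  created
CALL keep.erase[p=/zapuwu_a/nobru]
RET  ok
CALL keep.erase[p=/zapuwu_a]
RET  ok
CALL keep.etch[p=/deslup; c=smist]
RET  created
CALL unitron.translate[v=7380; u_from=kB; u_to=KiB]
RET  230625/32
CALL unitron.translate[v=2284; u_from=KiB; u_to=MiB]
RET  571/256
CALL keep.dig[p=/zo]
RET  ok
CALL keep.quote[p=/deslup]
RET  smist
CALL keep.rehome[s=/sadu; d=/dromu]
RET  ok


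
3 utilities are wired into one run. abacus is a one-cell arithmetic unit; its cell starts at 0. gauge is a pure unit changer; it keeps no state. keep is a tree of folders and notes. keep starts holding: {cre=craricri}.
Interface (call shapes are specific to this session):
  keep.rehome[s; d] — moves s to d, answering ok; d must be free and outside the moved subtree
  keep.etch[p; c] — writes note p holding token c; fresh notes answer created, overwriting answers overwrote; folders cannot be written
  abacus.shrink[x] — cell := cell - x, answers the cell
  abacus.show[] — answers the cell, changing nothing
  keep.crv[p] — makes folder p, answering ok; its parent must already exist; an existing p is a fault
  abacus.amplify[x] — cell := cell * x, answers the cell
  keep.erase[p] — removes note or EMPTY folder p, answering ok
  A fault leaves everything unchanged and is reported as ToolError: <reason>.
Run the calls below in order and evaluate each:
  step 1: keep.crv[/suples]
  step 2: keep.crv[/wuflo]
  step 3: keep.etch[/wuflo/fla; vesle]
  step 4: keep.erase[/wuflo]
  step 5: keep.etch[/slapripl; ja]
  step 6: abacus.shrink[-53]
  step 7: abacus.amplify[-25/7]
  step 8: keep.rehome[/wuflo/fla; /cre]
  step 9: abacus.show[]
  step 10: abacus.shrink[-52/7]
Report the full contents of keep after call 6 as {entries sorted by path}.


;; keep.crv(p→/suples) -> ok
;; keep.crv(p→/wuflo) -> ok
;; keep.etch(p→/wuflo/fla, c→vesle) -> created
;; keep.erase(p→/wuflo) -> ToolError: not empty
;; keep.etch(p→/slapripl, c→ja) -> created
;; abacus.shrink(x→-53) -> 53
;; abacus.amplify(x→-25/7) -> -1325/7
;; keep.rehome(s→/wuflo/fla, d→/cre) -> ToolError: exists
;; abacus.show() -> -1325/7
;; abacus.shrink(x→-52/7) -> -1273/7

Answer: {cre=craricri, slapripl=ja, suples/, wuflo/, wuflo/fla=vesle}


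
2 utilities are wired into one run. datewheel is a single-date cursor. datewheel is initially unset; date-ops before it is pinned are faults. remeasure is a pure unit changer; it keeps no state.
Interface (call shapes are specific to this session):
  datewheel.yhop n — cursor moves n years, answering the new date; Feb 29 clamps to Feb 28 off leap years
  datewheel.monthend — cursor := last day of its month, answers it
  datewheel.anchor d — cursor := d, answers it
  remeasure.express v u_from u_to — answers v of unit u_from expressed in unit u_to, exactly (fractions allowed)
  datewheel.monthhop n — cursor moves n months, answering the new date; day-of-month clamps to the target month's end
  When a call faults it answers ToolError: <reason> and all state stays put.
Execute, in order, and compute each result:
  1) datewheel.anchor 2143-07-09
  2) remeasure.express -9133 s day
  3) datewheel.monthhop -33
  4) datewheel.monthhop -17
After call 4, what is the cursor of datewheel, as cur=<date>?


I use anchor passing d='2143-07-09', yielding 2143-07-09.
I try express passing v='-9133', u_from='s', u_to='day', yielding -9133/86400.
I use monthhop passing n='-33', which returns 2140-10-09.
Calling monthhop passing n='-17', → 2139-05-09.

Answer: cur=2139-05-09


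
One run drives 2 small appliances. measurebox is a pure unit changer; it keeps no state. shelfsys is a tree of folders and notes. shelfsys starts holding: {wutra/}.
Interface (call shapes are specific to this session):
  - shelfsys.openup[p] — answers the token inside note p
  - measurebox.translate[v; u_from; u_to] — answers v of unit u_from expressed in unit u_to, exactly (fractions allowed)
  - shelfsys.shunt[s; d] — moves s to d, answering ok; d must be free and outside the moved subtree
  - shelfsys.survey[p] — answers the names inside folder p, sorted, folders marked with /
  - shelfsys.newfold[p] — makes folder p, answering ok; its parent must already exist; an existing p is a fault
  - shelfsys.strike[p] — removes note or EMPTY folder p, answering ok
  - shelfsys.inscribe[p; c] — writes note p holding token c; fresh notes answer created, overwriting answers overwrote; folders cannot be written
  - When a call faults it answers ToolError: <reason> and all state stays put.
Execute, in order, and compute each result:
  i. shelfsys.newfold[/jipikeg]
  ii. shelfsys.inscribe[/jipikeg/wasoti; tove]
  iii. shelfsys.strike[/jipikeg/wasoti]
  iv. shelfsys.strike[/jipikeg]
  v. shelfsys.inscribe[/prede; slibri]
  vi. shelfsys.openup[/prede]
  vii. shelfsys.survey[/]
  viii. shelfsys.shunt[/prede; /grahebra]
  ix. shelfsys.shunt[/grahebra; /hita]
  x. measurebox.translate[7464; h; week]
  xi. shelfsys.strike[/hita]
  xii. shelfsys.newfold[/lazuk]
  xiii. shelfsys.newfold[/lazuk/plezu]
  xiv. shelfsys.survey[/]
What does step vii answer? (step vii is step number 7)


Using newfold passing p='/jipikeg', which returns ok.
I call inscribe passing p='/jipikeg/wasoti', c='tove', → created.
I try strike passing p='/jipikeg/wasoti', yielding ok.
I call strike passing p='/jipikeg', — result: ok.
Then inscribe passing p='/prede', c='slibri', giving created.
Invoking openup passing p='/prede', and observe slibri.
Then survey passing p='/', — result: [prede, wutra/].
I call shunt passing s='/prede', d='/grahebra', and get ok.
I use shunt passing s='/grahebra', d='/hita', and observe ok.
Invoking translate passing v='7464', u_from='h', u_to='week', which returns 311/7.
I use strike passing p='/hita', and see ok.
Invoking newfold passing p='/lazuk', → ok.
I use newfold passing p='/lazuk/plezu': ok.
Next I call survey passing p='/', and get [lazuk/, wutra/].

Answer: [prede, wutra/]


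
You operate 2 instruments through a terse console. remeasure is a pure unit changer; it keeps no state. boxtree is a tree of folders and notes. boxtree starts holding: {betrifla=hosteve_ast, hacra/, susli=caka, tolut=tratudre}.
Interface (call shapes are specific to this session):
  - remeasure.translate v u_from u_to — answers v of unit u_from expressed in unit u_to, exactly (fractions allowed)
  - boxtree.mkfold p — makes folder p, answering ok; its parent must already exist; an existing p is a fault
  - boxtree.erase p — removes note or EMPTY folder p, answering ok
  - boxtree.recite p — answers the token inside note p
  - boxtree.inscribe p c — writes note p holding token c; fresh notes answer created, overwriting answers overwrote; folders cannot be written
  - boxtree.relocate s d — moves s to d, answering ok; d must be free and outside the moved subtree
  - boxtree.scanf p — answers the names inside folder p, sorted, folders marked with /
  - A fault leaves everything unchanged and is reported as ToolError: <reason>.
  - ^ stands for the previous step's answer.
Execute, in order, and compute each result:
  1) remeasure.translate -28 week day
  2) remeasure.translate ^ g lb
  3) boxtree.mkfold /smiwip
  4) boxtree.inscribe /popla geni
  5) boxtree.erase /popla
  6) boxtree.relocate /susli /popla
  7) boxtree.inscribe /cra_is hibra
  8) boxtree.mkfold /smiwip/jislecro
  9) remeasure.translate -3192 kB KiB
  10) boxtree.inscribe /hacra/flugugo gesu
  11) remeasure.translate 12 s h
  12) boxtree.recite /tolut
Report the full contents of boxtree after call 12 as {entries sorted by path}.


> remeasure.translate v=-28 u_from=week u_to=day
  -196
> remeasure.translate v=^ u_from=g u_to=lb
  -2800000/6479891
> boxtree.mkfold p=/smiwip
  ok
> boxtree.inscribe p=/popla c=geni
  created
> boxtree.erase p=/popla
  ok
> boxtree.relocate s=/susli d=/popla
  ok
> boxtree.inscribe p=/cra_is c=hibra
  created
> boxtree.mkfold p=/smiwip/jislecro
  ok
> remeasure.translate v=-3192 u_from=kB u_to=KiB
  -49875/16
> boxtree.inscribe p=/hacra/flugugo c=gesu
  created
> remeasure.translate v=12 u_from=s u_to=h
  1/300
> boxtree.recite p=/tolut
  tratudre

Answer: {betrifla=hosteve_ast, cra_is=hibra, hacra/, hacra/flugugo=gesu, popla=caka, smiwip/, smiwip/jislecro/, tolut=tratudre}


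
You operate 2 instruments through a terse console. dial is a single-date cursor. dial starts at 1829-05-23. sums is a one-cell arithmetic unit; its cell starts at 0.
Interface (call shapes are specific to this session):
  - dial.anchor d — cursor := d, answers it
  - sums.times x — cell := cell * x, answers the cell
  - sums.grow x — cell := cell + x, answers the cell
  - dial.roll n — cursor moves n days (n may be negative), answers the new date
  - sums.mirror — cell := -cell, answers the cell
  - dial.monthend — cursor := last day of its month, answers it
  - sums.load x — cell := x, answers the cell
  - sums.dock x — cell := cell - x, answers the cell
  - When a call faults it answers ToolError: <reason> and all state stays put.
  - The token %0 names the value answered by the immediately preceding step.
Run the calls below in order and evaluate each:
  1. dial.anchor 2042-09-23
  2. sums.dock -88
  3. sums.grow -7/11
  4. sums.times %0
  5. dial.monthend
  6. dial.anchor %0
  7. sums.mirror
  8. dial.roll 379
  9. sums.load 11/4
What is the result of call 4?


Answer: 923521/121

Derivation:
% dial.anchor(2042-09-23) => 2042-09-23
% sums.dock(-88) => 88
% sums.grow(-7/11) => 961/11
% sums.times(%0) => 923521/121
% dial.monthend() => 2042-09-30
% dial.anchor(%0) => 2042-09-30
% sums.mirror() => -923521/121
% dial.roll(379) => 2043-10-14
% sums.load(11/4) => 11/4


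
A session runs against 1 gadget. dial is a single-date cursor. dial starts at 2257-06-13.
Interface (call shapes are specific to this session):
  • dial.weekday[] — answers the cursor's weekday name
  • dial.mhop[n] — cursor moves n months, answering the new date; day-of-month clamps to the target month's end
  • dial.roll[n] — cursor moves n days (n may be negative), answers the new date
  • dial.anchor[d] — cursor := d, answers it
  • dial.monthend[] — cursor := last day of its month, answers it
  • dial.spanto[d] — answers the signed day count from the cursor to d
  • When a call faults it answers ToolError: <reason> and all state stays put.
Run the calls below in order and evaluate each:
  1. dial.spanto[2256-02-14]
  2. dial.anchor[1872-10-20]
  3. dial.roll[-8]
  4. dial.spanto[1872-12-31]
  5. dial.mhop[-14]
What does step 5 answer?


Step: dial.spanto[2256-02-14]
Result: -485
Step: dial.anchor[1872-10-20]
Result: 1872-10-20
Step: dial.roll[-8]
Result: 1872-10-12
Step: dial.spanto[1872-12-31]
Result: 80
Step: dial.mhop[-14]
Result: 1871-08-12

Answer: 1871-08-12


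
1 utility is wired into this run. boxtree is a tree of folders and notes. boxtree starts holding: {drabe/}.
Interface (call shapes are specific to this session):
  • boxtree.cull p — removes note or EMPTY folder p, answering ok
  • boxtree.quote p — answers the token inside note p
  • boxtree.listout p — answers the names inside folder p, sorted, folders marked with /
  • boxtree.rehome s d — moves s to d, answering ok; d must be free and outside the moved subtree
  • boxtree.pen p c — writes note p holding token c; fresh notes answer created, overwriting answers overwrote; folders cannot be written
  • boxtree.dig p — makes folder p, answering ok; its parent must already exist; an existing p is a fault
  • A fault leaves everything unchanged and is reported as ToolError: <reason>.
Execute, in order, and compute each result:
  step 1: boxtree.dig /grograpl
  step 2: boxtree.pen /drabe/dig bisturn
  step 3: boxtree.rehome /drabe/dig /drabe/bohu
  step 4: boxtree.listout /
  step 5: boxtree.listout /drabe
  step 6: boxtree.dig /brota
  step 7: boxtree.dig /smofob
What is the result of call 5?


·→ boxtree.dig(p→/grograpl)
·← ok
·→ boxtree.pen(p→/drabe/dig, c→bisturn)
·← created
·→ boxtree.rehome(s→/drabe/dig, d→/drabe/bohu)
·← ok
·→ boxtree.listout(p→/)
·← [drabe/, grograpl/]
·→ boxtree.listout(p→/drabe)
·← [bohu]
·→ boxtree.dig(p→/brota)
·← ok
·→ boxtree.dig(p→/smofob)
·← ok

Answer: [bohu]


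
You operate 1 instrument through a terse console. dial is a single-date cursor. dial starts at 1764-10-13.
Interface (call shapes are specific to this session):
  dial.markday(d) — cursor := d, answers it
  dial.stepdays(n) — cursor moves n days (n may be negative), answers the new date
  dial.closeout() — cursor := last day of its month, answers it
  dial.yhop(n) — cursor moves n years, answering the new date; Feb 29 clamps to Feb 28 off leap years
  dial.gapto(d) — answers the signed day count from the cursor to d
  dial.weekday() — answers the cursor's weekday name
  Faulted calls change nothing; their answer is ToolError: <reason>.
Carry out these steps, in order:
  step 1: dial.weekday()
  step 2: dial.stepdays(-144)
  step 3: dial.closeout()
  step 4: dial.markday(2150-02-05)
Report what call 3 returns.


Answer: 1764-05-31

Derivation:
→ dial.weekday()
← Saturday
→ dial.stepdays(n='-144')
← 1764-05-22
→ dial.closeout()
← 1764-05-31
→ dial.markday(d='2150-02-05')
← 2150-02-05
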